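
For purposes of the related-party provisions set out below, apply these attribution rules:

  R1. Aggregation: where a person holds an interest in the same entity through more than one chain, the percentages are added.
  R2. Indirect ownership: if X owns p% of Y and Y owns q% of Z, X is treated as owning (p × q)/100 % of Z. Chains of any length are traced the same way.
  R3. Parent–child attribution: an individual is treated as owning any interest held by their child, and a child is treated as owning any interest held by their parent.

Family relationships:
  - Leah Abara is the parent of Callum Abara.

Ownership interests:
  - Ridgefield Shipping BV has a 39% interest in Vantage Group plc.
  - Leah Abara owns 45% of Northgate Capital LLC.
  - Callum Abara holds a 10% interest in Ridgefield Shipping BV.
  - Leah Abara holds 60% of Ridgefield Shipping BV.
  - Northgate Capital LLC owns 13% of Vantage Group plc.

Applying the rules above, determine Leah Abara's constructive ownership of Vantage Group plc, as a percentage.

33.15%

By parent–child attribution (R3), Leah Abara is treated as also owning Callum Abara's interest in Ridgefield Shipping BV, giving 60% + 10% = 70%.
Chain via Northgate Capital LLC (R2): 45% × 13% = 5.85% of Vantage Group plc.
Chain via Ridgefield Shipping BV (R2): 70% × 39% = 27.3% of Vantage Group plc.
Aggregating (R1): 5.85% + 27.3% = 33.15%.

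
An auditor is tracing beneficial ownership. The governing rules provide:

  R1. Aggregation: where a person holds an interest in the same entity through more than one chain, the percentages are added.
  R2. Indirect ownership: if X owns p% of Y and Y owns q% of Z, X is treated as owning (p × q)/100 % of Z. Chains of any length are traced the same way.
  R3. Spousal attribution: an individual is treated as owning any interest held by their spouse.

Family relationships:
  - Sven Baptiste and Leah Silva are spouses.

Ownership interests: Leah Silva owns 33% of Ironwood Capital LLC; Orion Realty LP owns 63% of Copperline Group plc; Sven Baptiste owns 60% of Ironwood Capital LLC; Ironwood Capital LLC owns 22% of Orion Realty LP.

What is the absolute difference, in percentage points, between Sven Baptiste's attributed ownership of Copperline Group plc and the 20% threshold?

By spousal attribution (R3), Sven Baptiste is treated as also owning Leah Silva's interest in Ironwood Capital LLC, giving 60% + 33% = 93%.
Chain via Ironwood Capital LLC → Orion Realty LP (R2): 93% × 22% × 63% = 12.8898% of Copperline Group plc.
12.8898% falls short of the 20% threshold by 7.1102 percentage points.

7.1102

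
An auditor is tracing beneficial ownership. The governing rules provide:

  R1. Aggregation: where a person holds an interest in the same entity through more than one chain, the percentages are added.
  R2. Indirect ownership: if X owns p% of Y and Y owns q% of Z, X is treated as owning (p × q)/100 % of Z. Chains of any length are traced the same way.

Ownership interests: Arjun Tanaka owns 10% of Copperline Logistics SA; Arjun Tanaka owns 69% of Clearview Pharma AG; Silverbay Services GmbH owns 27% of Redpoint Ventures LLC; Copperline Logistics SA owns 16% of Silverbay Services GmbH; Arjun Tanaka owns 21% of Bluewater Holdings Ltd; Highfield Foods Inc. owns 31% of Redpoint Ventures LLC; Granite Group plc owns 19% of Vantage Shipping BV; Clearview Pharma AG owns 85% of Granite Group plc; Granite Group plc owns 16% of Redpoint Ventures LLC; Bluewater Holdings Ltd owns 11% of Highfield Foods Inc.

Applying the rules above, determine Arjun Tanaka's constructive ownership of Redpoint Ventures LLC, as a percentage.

Chain via Bluewater Holdings Ltd → Highfield Foods Inc. (R2): 21% × 11% × 31% = 0.7161% of Redpoint Ventures LLC.
Chain via Copperline Logistics SA → Silverbay Services GmbH (R2): 10% × 16% × 27% = 0.432% of Redpoint Ventures LLC.
Chain via Clearview Pharma AG → Granite Group plc (R2): 69% × 85% × 16% = 9.384% of Redpoint Ventures LLC.
Aggregating (R1): 0.7161% + 0.432% + 9.384% = 10.5321%.

10.5321%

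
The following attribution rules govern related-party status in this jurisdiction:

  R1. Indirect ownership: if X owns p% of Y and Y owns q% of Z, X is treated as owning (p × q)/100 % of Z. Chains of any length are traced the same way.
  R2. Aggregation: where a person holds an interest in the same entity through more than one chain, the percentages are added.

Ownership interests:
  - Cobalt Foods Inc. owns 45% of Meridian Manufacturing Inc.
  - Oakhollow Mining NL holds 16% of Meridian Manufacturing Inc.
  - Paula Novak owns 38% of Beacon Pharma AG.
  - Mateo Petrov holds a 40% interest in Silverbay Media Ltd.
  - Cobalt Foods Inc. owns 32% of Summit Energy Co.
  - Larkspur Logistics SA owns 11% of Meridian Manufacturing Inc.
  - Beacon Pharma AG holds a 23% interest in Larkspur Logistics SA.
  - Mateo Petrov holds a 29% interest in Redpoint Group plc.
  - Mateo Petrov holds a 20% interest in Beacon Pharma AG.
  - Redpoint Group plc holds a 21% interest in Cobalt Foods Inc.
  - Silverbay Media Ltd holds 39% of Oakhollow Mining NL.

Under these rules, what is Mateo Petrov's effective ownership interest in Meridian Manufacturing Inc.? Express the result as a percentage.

Chain via Silverbay Media Ltd → Oakhollow Mining NL (R1): 40% × 39% × 16% = 2.496% of Meridian Manufacturing Inc.
Chain via Beacon Pharma AG → Larkspur Logistics SA (R1): 20% × 23% × 11% = 0.506% of Meridian Manufacturing Inc.
Chain via Redpoint Group plc → Cobalt Foods Inc. (R1): 29% × 21% × 45% = 2.7405% of Meridian Manufacturing Inc.
Aggregating (R2): 2.496% + 0.506% + 2.7405% = 5.7425%.

5.7425%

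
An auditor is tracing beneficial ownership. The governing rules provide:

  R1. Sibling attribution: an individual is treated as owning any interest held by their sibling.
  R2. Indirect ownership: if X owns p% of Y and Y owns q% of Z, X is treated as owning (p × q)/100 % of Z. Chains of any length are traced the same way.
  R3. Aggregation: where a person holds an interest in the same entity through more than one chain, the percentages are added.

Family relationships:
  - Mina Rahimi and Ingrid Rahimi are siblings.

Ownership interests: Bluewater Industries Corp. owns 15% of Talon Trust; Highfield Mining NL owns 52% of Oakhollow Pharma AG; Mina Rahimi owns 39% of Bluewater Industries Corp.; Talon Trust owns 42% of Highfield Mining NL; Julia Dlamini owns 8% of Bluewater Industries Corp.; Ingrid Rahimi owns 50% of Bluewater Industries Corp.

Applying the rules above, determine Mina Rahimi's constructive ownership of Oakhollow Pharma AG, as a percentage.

By sibling attribution (R1), Mina Rahimi is treated as also owning Ingrid Rahimi's interest in Bluewater Industries Corp, giving 39% + 50% = 89%.
Chain via Bluewater Industries Corp. → Talon Trust → Highfield Mining NL (R2): 89% × 15% × 42% × 52% = 2.91564% of Oakhollow Pharma AG.

2.91564%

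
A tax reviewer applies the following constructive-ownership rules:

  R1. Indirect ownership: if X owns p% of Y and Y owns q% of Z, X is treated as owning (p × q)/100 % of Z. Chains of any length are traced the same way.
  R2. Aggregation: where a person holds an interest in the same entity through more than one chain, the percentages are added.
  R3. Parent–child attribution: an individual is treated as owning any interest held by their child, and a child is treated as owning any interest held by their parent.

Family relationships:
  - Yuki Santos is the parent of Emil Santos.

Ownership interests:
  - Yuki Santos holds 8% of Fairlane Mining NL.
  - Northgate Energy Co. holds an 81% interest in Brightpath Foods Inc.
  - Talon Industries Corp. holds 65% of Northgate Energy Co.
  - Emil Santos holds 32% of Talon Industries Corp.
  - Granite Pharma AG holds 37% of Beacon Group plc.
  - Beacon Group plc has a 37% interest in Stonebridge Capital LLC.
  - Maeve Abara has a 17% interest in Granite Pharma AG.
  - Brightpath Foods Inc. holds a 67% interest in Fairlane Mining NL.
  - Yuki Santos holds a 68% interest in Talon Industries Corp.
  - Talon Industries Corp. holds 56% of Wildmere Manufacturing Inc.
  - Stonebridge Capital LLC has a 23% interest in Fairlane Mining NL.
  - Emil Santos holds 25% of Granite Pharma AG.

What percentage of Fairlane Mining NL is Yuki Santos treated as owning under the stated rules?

By parent–child attribution (R3), Yuki Santos is treated as also owning Emil Santos's interest in Talon Industries Corp, giving 68% + 32% = 100%.
By parent–child attribution (R3), Yuki Santos is treated as owning Emil Santos's 25% interest in Granite Pharma AG.
Chain via Talon Industries Corp. → Northgate Energy Co. → Brightpath Foods Inc. (R1): 100% × 65% × 81% × 67% = 35.2755% of Fairlane Mining NL.
Direct interest in Fairlane Mining NL: 8%.
Chain via Granite Pharma AG → Beacon Group plc → Stonebridge Capital LLC (R1): 25% × 37% × 37% × 23% = 0.787175% of Fairlane Mining NL.
Aggregating (R2): 35.2755% + 8% + 0.787175% = 44.062675%.

44.062675%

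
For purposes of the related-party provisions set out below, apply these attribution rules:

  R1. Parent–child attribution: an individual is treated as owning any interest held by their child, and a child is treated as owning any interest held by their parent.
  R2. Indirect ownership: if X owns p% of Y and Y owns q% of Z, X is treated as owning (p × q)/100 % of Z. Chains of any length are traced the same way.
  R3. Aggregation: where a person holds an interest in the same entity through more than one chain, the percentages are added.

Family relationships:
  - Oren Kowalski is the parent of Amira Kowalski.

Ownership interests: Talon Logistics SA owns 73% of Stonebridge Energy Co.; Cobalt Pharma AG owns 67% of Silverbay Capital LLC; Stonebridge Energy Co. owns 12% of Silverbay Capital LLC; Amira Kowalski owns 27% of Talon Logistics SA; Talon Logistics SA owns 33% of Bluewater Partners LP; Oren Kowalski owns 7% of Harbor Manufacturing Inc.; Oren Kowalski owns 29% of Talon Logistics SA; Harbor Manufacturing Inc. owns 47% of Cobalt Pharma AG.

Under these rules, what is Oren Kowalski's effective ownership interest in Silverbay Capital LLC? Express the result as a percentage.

7.1099%

By parent–child attribution (R1), Oren Kowalski is treated as also owning Amira Kowalski's interest in Talon Logistics SA, giving 29% + 27% = 56%.
Chain via Talon Logistics SA → Stonebridge Energy Co. (R2): 56% × 73% × 12% = 4.9056% of Silverbay Capital LLC.
Chain via Harbor Manufacturing Inc. → Cobalt Pharma AG (R2): 7% × 47% × 67% = 2.2043% of Silverbay Capital LLC.
Aggregating (R3): 4.9056% + 2.2043% = 7.1099%.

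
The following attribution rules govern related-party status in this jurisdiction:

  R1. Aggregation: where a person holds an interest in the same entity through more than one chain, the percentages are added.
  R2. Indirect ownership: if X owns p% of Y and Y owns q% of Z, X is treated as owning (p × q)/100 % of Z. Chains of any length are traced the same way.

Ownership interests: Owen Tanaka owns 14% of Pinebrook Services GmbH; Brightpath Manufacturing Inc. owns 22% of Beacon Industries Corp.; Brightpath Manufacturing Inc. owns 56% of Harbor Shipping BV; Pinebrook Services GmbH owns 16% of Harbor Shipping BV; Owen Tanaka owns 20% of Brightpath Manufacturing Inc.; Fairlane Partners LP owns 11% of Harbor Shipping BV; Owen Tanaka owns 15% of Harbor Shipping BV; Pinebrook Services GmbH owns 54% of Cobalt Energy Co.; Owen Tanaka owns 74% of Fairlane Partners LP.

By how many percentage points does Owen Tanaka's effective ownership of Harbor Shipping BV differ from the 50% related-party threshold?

13.42

Chain via Brightpath Manufacturing Inc. (R2): 20% × 56% = 11.2% of Harbor Shipping BV.
Chain via Pinebrook Services GmbH (R2): 14% × 16% = 2.24% of Harbor Shipping BV.
Chain via Fairlane Partners LP (R2): 74% × 11% = 8.14% of Harbor Shipping BV.
Direct interest in Harbor Shipping BV: 15%.
Aggregating (R1): 11.2% + 2.24% + 8.14% + 15% = 36.58%.
36.58% falls short of the 50% threshold by 13.42 percentage points.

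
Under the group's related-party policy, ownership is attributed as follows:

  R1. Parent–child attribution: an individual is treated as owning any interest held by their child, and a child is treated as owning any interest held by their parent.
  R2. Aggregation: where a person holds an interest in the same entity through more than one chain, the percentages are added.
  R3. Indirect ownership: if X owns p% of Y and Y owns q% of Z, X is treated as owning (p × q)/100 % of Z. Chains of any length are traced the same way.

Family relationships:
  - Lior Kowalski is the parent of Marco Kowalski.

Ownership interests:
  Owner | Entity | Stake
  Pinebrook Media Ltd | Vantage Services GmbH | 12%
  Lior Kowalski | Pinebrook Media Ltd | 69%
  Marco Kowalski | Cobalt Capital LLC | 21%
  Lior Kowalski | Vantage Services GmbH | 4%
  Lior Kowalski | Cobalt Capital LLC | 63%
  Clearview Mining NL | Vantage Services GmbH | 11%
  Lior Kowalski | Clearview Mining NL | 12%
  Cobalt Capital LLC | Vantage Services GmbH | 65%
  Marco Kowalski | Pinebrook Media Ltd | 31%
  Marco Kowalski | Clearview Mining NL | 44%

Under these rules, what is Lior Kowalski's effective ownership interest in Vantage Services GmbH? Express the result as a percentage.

76.76%

By parent–child attribution (R1), Lior Kowalski is treated as also owning Marco Kowalski's interest in Clearview Mining NL, giving 12% + 44% = 56%.
By parent–child attribution (R1), Lior Kowalski is treated as also owning Marco Kowalski's interest in Pinebrook Media Ltd, giving 69% + 31% = 100%.
By parent–child attribution (R1), Lior Kowalski is treated as also owning Marco Kowalski's interest in Cobalt Capital LLC, giving 63% + 21% = 84%.
Chain via Clearview Mining NL (R3): 56% × 11% = 6.16% of Vantage Services GmbH.
Chain via Pinebrook Media Ltd (R3): 100% × 12% = 12% of Vantage Services GmbH.
Chain via Cobalt Capital LLC (R3): 84% × 65% = 54.6% of Vantage Services GmbH.
Direct interest in Vantage Services GmbH: 4%.
Aggregating (R2): 6.16% + 12% + 54.6% + 4% = 76.76%.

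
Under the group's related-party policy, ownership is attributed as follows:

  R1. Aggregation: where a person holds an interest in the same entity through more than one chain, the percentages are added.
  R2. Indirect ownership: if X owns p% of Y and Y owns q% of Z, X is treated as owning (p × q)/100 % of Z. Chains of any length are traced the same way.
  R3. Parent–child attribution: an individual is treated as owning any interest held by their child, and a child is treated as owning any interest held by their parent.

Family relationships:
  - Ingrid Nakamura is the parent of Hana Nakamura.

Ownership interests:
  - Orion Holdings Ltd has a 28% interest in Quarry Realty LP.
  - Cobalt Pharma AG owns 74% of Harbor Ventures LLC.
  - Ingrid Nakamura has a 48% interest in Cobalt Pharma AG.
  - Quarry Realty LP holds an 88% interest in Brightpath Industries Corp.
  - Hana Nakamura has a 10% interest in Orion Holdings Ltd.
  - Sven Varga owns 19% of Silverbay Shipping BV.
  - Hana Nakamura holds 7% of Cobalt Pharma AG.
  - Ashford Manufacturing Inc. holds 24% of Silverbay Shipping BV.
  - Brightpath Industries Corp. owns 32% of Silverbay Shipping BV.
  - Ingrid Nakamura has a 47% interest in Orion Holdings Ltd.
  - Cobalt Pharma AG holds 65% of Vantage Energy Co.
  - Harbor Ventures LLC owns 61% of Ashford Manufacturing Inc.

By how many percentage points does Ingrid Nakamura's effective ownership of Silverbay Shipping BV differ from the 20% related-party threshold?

By parent–child attribution (R3), Ingrid Nakamura is treated as also owning Hana Nakamura's interest in Orion Holdings Ltd, giving 47% + 10% = 57%.
By parent–child attribution (R3), Ingrid Nakamura is treated as also owning Hana Nakamura's interest in Cobalt Pharma AG, giving 48% + 7% = 55%.
Chain via Orion Holdings Ltd → Quarry Realty LP → Brightpath Industries Corp. (R2): 57% × 28% × 88% × 32% = 4.494336% of Silverbay Shipping BV.
Chain via Cobalt Pharma AG → Harbor Ventures LLC → Ashford Manufacturing Inc. (R2): 55% × 74% × 61% × 24% = 5.95848% of Silverbay Shipping BV.
Aggregating (R1): 4.494336% + 5.95848% = 10.452816%.
10.452816% falls short of the 20% threshold by 9.547184 percentage points.

9.547184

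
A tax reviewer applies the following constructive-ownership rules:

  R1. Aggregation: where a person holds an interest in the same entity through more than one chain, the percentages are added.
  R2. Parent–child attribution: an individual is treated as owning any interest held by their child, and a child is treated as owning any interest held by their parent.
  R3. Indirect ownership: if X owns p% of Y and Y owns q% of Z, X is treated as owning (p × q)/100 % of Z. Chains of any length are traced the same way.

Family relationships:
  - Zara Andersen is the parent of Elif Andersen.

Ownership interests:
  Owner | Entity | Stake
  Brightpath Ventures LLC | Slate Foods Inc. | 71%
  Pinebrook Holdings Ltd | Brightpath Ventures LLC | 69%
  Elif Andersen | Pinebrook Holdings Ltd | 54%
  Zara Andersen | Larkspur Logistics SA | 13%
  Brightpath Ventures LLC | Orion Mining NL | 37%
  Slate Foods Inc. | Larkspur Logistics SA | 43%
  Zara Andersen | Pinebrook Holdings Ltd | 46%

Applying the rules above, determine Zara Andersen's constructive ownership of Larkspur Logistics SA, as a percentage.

By parent–child attribution (R2), Zara Andersen is treated as also owning Elif Andersen's interest in Pinebrook Holdings Ltd, giving 46% + 54% = 100%.
Chain via Pinebrook Holdings Ltd → Brightpath Ventures LLC → Slate Foods Inc. (R3): 100% × 69% × 71% × 43% = 21.0657% of Larkspur Logistics SA.
Direct interest in Larkspur Logistics SA: 13%.
Aggregating (R1): 21.0657% + 13% = 34.0657%.

34.0657%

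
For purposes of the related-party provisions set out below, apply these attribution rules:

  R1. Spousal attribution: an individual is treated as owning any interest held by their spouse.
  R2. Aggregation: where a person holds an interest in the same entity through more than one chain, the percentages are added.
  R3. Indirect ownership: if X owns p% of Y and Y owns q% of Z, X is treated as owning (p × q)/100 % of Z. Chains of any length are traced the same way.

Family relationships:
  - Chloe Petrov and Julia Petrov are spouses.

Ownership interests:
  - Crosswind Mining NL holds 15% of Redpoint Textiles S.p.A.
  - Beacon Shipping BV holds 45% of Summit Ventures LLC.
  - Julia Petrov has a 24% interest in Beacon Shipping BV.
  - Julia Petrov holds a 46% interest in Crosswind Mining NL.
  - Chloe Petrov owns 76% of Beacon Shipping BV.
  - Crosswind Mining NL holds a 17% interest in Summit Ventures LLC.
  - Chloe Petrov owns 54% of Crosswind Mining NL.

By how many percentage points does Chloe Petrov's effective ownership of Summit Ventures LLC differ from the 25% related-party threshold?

By spousal attribution (R1), Chloe Petrov is treated as also owning Julia Petrov's interest in Crosswind Mining NL, giving 54% + 46% = 100%.
By spousal attribution (R1), Chloe Petrov is treated as also owning Julia Petrov's interest in Beacon Shipping BV, giving 76% + 24% = 100%.
Chain via Crosswind Mining NL (R3): 100% × 17% = 17% of Summit Ventures LLC.
Chain via Beacon Shipping BV (R3): 100% × 45% = 45% of Summit Ventures LLC.
Aggregating (R2): 17% + 45% = 62%.
62% exceeds the 25% threshold by 37 percentage points.

37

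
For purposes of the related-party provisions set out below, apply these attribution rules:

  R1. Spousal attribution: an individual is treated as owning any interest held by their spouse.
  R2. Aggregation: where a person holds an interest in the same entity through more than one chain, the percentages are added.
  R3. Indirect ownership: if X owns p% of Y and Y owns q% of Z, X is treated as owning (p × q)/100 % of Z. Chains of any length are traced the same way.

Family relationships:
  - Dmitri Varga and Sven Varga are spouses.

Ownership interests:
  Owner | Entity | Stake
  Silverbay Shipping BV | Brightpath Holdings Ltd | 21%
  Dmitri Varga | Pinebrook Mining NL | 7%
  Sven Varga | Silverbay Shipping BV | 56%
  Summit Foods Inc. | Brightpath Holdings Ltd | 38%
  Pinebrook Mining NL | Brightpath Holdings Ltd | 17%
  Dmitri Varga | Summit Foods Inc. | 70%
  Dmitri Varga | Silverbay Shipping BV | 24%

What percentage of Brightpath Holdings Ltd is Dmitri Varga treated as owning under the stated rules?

By spousal attribution (R1), Dmitri Varga is treated as also owning Sven Varga's interest in Silverbay Shipping BV, giving 24% + 56% = 80%.
Chain via Pinebrook Mining NL (R3): 7% × 17% = 1.19% of Brightpath Holdings Ltd.
Chain via Silverbay Shipping BV (R3): 80% × 21% = 16.8% of Brightpath Holdings Ltd.
Chain via Summit Foods Inc. (R3): 70% × 38% = 26.6% of Brightpath Holdings Ltd.
Aggregating (R2): 1.19% + 16.8% + 26.6% = 44.59%.

44.59%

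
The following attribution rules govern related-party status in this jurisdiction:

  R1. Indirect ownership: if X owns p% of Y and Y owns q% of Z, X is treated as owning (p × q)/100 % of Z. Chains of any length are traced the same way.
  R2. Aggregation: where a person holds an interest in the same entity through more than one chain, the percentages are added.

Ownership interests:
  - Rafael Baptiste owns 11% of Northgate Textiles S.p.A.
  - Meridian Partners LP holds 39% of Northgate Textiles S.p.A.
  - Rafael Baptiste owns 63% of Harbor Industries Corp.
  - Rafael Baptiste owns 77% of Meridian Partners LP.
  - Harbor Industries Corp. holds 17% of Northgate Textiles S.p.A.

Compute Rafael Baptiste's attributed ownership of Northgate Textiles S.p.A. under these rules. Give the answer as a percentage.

51.74%

Chain via Harbor Industries Corp. (R1): 63% × 17% = 10.71% of Northgate Textiles S.p.A.
Chain via Meridian Partners LP (R1): 77% × 39% = 30.03% of Northgate Textiles S.p.A.
Direct interest in Northgate Textiles S.p.A: 11%.
Aggregating (R2): 10.71% + 30.03% + 11% = 51.74%.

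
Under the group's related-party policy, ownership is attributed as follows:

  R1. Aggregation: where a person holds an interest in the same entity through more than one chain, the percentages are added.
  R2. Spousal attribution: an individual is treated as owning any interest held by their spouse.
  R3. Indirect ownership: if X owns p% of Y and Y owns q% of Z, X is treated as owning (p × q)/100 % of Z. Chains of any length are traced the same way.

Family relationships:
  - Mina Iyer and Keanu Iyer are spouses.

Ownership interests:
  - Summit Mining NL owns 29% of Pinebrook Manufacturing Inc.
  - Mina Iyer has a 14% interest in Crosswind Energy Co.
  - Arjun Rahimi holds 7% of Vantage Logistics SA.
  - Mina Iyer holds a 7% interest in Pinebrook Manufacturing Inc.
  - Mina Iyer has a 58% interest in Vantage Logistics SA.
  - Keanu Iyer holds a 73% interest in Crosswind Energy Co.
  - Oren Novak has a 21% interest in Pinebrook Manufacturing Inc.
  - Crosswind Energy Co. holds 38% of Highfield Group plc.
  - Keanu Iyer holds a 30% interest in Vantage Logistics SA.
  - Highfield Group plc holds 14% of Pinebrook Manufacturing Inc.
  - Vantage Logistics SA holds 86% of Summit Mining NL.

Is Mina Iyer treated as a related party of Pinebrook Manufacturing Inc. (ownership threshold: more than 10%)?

By spousal attribution (R2), Mina Iyer is treated as also owning Keanu Iyer's interest in Crosswind Energy Co, giving 14% + 73% = 87%.
By spousal attribution (R2), Mina Iyer is treated as also owning Keanu Iyer's interest in Vantage Logistics SA, giving 58% + 30% = 88%.
Chain via Crosswind Energy Co. → Highfield Group plc (R3): 87% × 38% × 14% = 4.6284% of Pinebrook Manufacturing Inc.
Chain via Vantage Logistics SA → Summit Mining NL (R3): 88% × 86% × 29% = 21.9472% of Pinebrook Manufacturing Inc.
Direct interest in Pinebrook Manufacturing Inc: 7%.
Aggregating (R1): 4.6284% + 21.9472% + 7% = 33.5756%.
33.5756% exceeds the 10% threshold, so Mina is a related party to Pinebrook Manufacturing Inc.

Yes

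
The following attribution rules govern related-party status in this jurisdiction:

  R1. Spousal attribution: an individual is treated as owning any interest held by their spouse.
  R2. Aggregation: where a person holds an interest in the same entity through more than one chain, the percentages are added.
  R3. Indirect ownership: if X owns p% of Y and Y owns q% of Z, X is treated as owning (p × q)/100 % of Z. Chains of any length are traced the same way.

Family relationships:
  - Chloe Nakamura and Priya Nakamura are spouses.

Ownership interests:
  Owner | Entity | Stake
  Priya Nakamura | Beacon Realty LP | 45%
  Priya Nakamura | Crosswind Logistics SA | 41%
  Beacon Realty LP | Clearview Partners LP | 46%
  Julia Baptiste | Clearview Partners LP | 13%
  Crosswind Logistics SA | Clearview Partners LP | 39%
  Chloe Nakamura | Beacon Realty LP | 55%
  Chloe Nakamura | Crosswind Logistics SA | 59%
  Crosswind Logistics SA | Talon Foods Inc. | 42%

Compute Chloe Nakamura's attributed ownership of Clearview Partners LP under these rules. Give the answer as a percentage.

85%

By spousal attribution (R1), Chloe Nakamura is treated as also owning Priya Nakamura's interest in Beacon Realty LP, giving 55% + 45% = 100%.
By spousal attribution (R1), Chloe Nakamura is treated as also owning Priya Nakamura's interest in Crosswind Logistics SA, giving 59% + 41% = 100%.
Chain via Beacon Realty LP (R3): 100% × 46% = 46% of Clearview Partners LP.
Chain via Crosswind Logistics SA (R3): 100% × 39% = 39% of Clearview Partners LP.
Aggregating (R2): 46% + 39% = 85%.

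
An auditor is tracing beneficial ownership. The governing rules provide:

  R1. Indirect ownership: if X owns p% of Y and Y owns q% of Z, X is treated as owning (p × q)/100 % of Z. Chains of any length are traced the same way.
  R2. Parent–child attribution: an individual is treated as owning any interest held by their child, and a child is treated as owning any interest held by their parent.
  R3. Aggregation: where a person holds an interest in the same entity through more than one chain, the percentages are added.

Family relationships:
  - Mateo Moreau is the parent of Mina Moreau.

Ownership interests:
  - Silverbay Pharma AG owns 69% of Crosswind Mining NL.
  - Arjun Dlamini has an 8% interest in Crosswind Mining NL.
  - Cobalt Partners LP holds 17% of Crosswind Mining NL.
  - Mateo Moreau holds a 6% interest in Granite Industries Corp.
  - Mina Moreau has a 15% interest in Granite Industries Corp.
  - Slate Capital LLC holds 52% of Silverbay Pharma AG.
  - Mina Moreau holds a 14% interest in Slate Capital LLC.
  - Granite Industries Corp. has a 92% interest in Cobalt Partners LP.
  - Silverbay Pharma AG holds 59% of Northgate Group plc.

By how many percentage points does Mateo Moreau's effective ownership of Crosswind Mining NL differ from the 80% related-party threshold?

71.6924

By parent–child attribution (R2), Mateo Moreau is treated as also owning Mina Moreau's interest in Granite Industries Corp, giving 6% + 15% = 21%.
By parent–child attribution (R2), Mateo Moreau is treated as owning Mina Moreau's 14% interest in Slate Capital LLC.
Chain via Granite Industries Corp. → Cobalt Partners LP (R1): 21% × 92% × 17% = 3.2844% of Crosswind Mining NL.
Chain via Slate Capital LLC → Silverbay Pharma AG (R1): 14% × 52% × 69% = 5.0232% of Crosswind Mining NL.
Aggregating (R3): 3.2844% + 5.0232% = 8.3076%.
8.3076% falls short of the 80% threshold by 71.6924 percentage points.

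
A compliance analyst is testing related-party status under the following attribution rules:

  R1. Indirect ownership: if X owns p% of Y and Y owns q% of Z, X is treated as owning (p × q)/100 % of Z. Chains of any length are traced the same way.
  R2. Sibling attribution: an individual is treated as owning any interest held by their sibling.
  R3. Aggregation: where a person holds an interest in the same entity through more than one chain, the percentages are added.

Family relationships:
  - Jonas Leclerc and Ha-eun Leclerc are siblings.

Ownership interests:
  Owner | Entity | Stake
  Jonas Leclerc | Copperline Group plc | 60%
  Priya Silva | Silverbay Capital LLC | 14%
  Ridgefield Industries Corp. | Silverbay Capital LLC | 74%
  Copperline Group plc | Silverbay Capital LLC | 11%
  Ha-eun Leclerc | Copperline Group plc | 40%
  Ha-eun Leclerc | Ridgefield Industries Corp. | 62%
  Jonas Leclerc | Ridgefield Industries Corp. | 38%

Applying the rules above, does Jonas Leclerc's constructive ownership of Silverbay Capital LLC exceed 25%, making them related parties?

By sibling attribution (R2), Jonas Leclerc is treated as also owning Ha-eun Leclerc's interest in Ridgefield Industries Corp, giving 38% + 62% = 100%.
By sibling attribution (R2), Jonas Leclerc is treated as also owning Ha-eun Leclerc's interest in Copperline Group plc, giving 60% + 40% = 100%.
Chain via Ridgefield Industries Corp. (R1): 100% × 74% = 74% of Silverbay Capital LLC.
Chain via Copperline Group plc (R1): 100% × 11% = 11% of Silverbay Capital LLC.
Aggregating (R3): 74% + 11% = 85%.
85% exceeds the 25% threshold, so Jonas is a related party to Silverbay Capital LLC.

Yes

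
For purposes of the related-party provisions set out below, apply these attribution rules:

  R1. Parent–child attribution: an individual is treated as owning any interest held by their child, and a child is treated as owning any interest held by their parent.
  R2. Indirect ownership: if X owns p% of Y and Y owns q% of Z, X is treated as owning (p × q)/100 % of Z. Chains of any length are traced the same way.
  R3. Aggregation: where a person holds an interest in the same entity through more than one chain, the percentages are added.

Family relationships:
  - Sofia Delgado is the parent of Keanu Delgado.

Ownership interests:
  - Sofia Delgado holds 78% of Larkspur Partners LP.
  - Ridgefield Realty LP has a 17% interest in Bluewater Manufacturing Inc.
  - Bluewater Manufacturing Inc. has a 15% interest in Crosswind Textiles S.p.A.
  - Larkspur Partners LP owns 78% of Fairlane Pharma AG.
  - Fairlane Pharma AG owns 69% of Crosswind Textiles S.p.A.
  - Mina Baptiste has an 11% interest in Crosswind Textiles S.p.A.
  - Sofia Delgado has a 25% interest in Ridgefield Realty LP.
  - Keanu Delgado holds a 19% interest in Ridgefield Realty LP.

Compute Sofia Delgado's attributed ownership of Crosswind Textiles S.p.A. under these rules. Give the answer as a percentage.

By parent–child attribution (R1), Sofia Delgado is treated as also owning Keanu Delgado's interest in Ridgefield Realty LP, giving 25% + 19% = 44%.
Chain via Ridgefield Realty LP → Bluewater Manufacturing Inc. (R2): 44% × 17% × 15% = 1.122% of Crosswind Textiles S.p.A.
Chain via Larkspur Partners LP → Fairlane Pharma AG (R2): 78% × 78% × 69% = 41.9796% of Crosswind Textiles S.p.A.
Aggregating (R3): 1.122% + 41.9796% = 43.1016%.

43.1016%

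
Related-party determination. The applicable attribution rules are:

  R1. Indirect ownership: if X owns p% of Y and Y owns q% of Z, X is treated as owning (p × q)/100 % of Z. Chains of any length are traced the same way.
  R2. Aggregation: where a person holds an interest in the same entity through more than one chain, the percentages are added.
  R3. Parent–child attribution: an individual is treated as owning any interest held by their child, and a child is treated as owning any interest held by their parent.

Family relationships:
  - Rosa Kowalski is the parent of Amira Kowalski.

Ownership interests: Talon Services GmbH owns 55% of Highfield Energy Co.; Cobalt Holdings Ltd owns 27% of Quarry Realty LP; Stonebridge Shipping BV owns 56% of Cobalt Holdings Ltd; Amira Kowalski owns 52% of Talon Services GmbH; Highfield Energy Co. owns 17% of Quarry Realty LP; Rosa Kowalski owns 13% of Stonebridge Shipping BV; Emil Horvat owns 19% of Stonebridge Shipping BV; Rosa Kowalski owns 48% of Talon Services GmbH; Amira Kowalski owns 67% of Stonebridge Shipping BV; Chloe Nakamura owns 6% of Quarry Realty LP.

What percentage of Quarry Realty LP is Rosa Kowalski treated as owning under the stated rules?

21.446%

By parent–child attribution (R3), Rosa Kowalski is treated as also owning Amira Kowalski's interest in Talon Services GmbH, giving 48% + 52% = 100%.
By parent–child attribution (R3), Rosa Kowalski is treated as also owning Amira Kowalski's interest in Stonebridge Shipping BV, giving 13% + 67% = 80%.
Chain via Talon Services GmbH → Highfield Energy Co. (R1): 100% × 55% × 17% = 9.35% of Quarry Realty LP.
Chain via Stonebridge Shipping BV → Cobalt Holdings Ltd (R1): 80% × 56% × 27% = 12.096% of Quarry Realty LP.
Aggregating (R2): 9.35% + 12.096% = 21.446%.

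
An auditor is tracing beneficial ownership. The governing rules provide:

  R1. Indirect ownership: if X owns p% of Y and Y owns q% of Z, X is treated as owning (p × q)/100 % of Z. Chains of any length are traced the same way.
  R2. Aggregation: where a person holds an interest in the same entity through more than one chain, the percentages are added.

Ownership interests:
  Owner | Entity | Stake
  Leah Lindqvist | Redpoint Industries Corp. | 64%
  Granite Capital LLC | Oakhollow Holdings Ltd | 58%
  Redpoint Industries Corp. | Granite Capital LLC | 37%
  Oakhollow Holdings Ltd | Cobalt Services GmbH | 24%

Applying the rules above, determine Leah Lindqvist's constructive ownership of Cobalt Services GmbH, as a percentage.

3.296256%

Chain via Redpoint Industries Corp. → Granite Capital LLC → Oakhollow Holdings Ltd (R1): 64% × 37% × 58% × 24% = 3.296256% of Cobalt Services GmbH.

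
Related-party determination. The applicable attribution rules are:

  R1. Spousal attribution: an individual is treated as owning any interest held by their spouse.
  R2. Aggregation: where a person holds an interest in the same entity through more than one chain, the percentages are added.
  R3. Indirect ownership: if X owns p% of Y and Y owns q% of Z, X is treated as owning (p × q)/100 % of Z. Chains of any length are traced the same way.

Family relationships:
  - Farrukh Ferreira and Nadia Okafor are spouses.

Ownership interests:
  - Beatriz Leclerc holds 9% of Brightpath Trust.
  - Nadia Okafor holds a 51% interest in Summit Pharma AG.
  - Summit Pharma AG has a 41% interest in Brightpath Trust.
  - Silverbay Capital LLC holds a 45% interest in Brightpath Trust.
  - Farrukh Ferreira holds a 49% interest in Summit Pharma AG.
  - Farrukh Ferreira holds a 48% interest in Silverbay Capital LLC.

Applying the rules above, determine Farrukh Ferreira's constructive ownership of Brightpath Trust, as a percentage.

By spousal attribution (R1), Farrukh Ferreira is treated as also owning Nadia Okafor's interest in Summit Pharma AG, giving 49% + 51% = 100%.
Chain via Silverbay Capital LLC (R3): 48% × 45% = 21.6% of Brightpath Trust.
Chain via Summit Pharma AG (R3): 100% × 41% = 41% of Brightpath Trust.
Aggregating (R2): 21.6% + 41% = 62.6%.

62.6%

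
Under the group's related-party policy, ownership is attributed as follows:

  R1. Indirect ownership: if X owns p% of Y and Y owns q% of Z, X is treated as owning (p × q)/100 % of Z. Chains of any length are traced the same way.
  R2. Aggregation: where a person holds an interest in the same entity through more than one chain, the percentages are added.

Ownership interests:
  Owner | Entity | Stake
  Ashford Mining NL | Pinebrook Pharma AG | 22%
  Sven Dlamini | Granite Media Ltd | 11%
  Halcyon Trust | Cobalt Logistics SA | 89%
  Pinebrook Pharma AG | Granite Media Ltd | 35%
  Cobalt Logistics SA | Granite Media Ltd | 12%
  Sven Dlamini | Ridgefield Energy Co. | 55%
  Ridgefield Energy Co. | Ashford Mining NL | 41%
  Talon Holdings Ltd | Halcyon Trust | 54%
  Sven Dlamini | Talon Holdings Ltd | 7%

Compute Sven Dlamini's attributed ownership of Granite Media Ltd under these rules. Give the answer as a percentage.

13.140054%

Chain via Talon Holdings Ltd → Halcyon Trust → Cobalt Logistics SA (R1): 7% × 54% × 89% × 12% = 0.403704% of Granite Media Ltd.
Chain via Ridgefield Energy Co. → Ashford Mining NL → Pinebrook Pharma AG (R1): 55% × 41% × 22% × 35% = 1.73635% of Granite Media Ltd.
Direct interest in Granite Media Ltd: 11%.
Aggregating (R2): 0.403704% + 1.73635% + 11% = 13.140054%.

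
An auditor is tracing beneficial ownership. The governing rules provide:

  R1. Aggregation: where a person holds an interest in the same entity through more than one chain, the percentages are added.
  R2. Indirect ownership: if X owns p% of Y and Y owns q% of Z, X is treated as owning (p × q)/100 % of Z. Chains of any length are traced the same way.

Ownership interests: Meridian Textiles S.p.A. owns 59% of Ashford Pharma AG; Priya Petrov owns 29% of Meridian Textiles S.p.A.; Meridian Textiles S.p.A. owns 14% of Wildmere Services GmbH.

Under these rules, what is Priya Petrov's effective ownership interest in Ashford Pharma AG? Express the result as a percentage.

Chain via Meridian Textiles S.p.A. (R2): 29% × 59% = 17.11% of Ashford Pharma AG.

17.11%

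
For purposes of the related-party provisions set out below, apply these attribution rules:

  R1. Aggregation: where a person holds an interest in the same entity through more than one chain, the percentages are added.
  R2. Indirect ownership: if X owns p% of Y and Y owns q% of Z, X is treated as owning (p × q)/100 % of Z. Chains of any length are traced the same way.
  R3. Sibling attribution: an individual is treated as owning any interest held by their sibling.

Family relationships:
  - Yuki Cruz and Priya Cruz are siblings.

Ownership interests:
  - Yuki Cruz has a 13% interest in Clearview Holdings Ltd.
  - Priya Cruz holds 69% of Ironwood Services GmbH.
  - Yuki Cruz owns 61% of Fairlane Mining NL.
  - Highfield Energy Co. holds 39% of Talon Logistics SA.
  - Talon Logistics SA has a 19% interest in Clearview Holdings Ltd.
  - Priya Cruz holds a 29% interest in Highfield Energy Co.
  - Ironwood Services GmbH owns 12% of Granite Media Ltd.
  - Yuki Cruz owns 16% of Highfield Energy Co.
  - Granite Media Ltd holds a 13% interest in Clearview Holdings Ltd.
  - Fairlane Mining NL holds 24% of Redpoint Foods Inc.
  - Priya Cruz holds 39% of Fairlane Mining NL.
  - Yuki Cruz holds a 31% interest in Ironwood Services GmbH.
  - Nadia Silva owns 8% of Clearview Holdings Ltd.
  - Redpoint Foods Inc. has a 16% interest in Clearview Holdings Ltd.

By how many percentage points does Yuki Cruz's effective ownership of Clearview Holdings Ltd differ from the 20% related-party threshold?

By sibling attribution (R3), Yuki Cruz is treated as also owning Priya Cruz's interest in Ironwood Services GmbH, giving 31% + 69% = 100%.
By sibling attribution (R3), Yuki Cruz is treated as also owning Priya Cruz's interest in Highfield Energy Co, giving 16% + 29% = 45%.
By sibling attribution (R3), Yuki Cruz is treated as also owning Priya Cruz's interest in Fairlane Mining NL, giving 61% + 39% = 100%.
Chain via Ironwood Services GmbH → Granite Media Ltd (R2): 100% × 12% × 13% = 1.56% of Clearview Holdings Ltd.
Chain via Highfield Energy Co. → Talon Logistics SA (R2): 45% × 39% × 19% = 3.3345% of Clearview Holdings Ltd.
Chain via Fairlane Mining NL → Redpoint Foods Inc. (R2): 100% × 24% × 16% = 3.84% of Clearview Holdings Ltd.
Direct interest in Clearview Holdings Ltd: 13%.
Aggregating (R1): 1.56% + 3.3345% + 3.84% + 13% = 21.7345%.
21.7345% exceeds the 20% threshold by 1.7345 percentage points.

1.7345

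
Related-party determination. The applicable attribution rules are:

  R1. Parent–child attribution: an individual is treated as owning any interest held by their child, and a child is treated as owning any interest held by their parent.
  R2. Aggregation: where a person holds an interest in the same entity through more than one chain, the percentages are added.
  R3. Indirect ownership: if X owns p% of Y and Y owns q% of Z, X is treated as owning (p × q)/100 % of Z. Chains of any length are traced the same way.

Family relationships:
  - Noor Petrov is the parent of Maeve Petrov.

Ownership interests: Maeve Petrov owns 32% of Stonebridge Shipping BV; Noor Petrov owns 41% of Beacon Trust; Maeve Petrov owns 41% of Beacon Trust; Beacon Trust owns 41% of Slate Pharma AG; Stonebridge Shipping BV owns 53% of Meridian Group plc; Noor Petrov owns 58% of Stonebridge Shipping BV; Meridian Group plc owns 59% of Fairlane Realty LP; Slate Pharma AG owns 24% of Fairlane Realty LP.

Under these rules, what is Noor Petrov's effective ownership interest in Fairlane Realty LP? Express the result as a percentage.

36.2118%

By parent–child attribution (R1), Noor Petrov is treated as also owning Maeve Petrov's interest in Stonebridge Shipping BV, giving 58% + 32% = 90%.
By parent–child attribution (R1), Noor Petrov is treated as also owning Maeve Petrov's interest in Beacon Trust, giving 41% + 41% = 82%.
Chain via Stonebridge Shipping BV → Meridian Group plc (R3): 90% × 53% × 59% = 28.143% of Fairlane Realty LP.
Chain via Beacon Trust → Slate Pharma AG (R3): 82% × 41% × 24% = 8.0688% of Fairlane Realty LP.
Aggregating (R2): 28.143% + 8.0688% = 36.2118%.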